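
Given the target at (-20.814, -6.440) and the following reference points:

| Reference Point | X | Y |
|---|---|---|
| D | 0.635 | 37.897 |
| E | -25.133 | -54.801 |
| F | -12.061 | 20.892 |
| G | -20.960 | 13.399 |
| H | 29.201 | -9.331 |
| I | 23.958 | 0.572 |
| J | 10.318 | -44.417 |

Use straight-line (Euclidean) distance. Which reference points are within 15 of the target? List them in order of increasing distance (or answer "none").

none

Distances from (-20.814, -6.440):
D: √((21.449)² + (44.337)²) = √(460.05960 + 1965.76957) = 49.253
E: √((-4.319)² + (-48.361)²) = √(18.65376 + 2338.78632) = 48.553
F: √((8.753)² + (27.332)²) = √(76.61501 + 747.03822) = 28.699
G: √((-0.146)² + (19.839)²) = √(0.02132 + 393.58592) = 19.840
H: √((50.015)² + (-2.891)²) = √(2501.50023 + 8.35788) = 50.098
I: √((44.772)² + (7.012)²) = √(2004.53198 + 49.16814) = 45.318
J: √((31.132)² + (-37.977)²) = √(969.20142 + 1442.25253) = 49.107
Threshold 15: none within range.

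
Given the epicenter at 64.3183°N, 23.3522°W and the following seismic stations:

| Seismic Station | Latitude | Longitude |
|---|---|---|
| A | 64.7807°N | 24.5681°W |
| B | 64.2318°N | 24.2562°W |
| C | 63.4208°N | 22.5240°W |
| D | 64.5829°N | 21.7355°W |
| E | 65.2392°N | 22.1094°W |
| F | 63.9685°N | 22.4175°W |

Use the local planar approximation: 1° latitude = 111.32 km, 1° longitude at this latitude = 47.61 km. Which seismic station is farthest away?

Distances from 64.3183°N, 23.3522°W:
A: √((0.4624·111.32)² + (-1.2159·47.61)²) = √(2649.610561 + 3351.136205) = 77.4645 km
B: √((-0.0865·111.32)² + (-0.9040·47.61)²) = √(92.721107 + 1852.393396) = 44.1035 km
C: √((-0.8975·111.32)² + (0.8282·47.61)²) = √(9981.948154 + 1554.772374) = 107.4091 km
D: √((0.2646·111.32)² + (1.6167·47.61)²) = √(867.613049 + 5924.548234) = 82.4146 km
E: √((0.9209·111.32)² + (1.2428·47.61)²) = √(10509.240753 + 3501.054345) = 118.3651 km
F: √((-0.3498·111.32)² + (0.9347·47.61)²) = √(1516.303040 + 1980.344964) = 59.1325 km
Maximum: E at 118.3651 km.

E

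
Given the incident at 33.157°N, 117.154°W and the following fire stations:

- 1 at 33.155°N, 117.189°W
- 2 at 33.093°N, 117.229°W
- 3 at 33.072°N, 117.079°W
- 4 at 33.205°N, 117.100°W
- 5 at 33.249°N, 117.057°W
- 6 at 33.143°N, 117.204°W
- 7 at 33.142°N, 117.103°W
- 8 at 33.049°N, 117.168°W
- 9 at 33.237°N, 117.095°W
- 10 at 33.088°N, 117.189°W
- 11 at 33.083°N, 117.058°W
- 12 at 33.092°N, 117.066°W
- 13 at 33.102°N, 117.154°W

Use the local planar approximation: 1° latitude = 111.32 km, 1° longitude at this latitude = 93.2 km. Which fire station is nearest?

1

Distances from 33.157°N, 117.154°W:
1: 3.270 km
2: 9.981 km
3: 11.764 km
4: 7.340 km
5: 13.661 km
6: 4.914 km
7: 5.038 km
8: 12.093 km
9: 10.466 km
10: 8.345 km
11: 12.162 km
12: 10.937 km
13: 6.123 km
Minimum: 1 at 3.270 km.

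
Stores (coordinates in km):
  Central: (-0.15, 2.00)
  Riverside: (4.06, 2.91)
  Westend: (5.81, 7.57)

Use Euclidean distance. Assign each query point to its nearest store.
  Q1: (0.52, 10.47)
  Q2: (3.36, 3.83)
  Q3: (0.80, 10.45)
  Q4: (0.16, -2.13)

Q1 at (0.52, 10.47):
  Central: 8.496 km
  Riverside: 8.348 km
  Westend: 6.033 km
  → nearest: Westend (6.033 km)
Q2 at (3.36, 3.83):
  Central: 3.958 km
  Riverside: 1.156 km
  Westend: 4.471 km
  → nearest: Riverside (1.156 km)
Q3 at (0.80, 10.45):
  Central: 8.503 km
  Riverside: 8.215 km
  Westend: 5.779 km
  → nearest: Westend (5.779 km)
Q4 at (0.16, -2.13):
  Central: 4.142 km
  Riverside: 6.373 km
  Westend: 11.226 km
  → nearest: Central (4.142 km)

Q1→Westend; Q2→Riverside; Q3→Westend; Q4→Central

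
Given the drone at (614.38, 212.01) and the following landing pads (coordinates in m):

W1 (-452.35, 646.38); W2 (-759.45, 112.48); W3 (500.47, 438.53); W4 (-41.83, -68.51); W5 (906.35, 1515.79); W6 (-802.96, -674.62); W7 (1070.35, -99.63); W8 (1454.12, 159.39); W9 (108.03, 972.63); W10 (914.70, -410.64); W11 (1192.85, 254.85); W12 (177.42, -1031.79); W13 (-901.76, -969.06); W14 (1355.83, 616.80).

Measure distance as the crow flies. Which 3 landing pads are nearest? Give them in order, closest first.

W3, W7, W11

Distances from (614.38, 212.01):
W1: √((-1066.73)² + (434.37)²) = √(1137912.8929 + 188677.2969) = 1151.78 m
W2: √((-1373.83)² + (-99.53)²) = √(1887408.8689 + 9906.2209) = 1377.43 m
W3: √((-113.91)² + (226.52)²) = √(12975.4881 + 51311.3104) = 253.55 m
W4: √((-656.21)² + (-280.52)²) = √(430611.5641 + 78691.4704) = 713.65 m
W5: √((291.97)² + (1303.78)²) = √(85246.4809 + 1699842.2884) = 1336.07 m
W6: √((-1417.34)² + (-886.63)²) = √(2008852.6756 + 786112.7569) = 1671.82 m
W7: √((455.97)² + (-311.64)²) = √(207908.6409 + 97119.4896) = 552.29 m
W8: √((839.74)² + (-52.62)²) = √(705163.2676 + 2768.8644) = 841.39 m
W9: √((-506.35)² + (760.62)²) = √(256390.3225 + 578542.7844) = 913.75 m
W10: √((300.32)² + (-622.65)²) = √(90192.1024 + 387693.0225) = 691.29 m
W11: √((578.47)² + (42.84)²) = √(334627.5409 + 1835.2656) = 580.05 m
W12: √((-436.96)² + (-1243.80)²) = √(190934.0416 + 1547038.4400) = 1318.32 m
W13: √((-1516.14)² + (-1181.07)²) = √(2298680.4996 + 1394926.3449) = 1921.88 m
W14: √((741.45)² + (404.79)²) = √(549748.1025 + 163854.9441) = 844.75 m
Sorted: W3 (253.55 m) < W7 (552.29 m) < W11 (580.05 m) < W10 (691.29 m) < W4 (713.65 m) < …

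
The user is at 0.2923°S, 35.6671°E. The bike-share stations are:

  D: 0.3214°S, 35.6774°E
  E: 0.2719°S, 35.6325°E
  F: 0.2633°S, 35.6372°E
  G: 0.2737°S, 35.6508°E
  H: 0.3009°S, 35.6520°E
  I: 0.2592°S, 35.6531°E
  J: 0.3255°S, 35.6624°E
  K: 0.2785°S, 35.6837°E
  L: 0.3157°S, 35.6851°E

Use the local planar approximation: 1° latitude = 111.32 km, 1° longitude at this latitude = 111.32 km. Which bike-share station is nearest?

Distances from 0.2923°S, 35.6671°E:
D: √((-0.0291·111.32)² + (0.0103·111.32)²) = √(10.493790 + 1.314682) = 3.4363 km
E: √((0.0204·111.32)² + (-0.0346·111.32)²) = √(5.157114 + 14.835377) = 4.4713 km
F: √((0.0290·111.32)² + (-0.0299·111.32)²) = √(10.421792 + 11.078699) = 4.6369 km
G: √((0.0186·111.32)² + (-0.0163·111.32)²) = √(4.287186 + 3.292468) = 2.7531 km
H: √((-0.0086·111.32)² + (-0.0151·111.32)²) = √(0.916523 + 2.825532) = 1.9344 km
I: √((0.0331·111.32)² + (-0.0140·111.32)²) = √(13.576955 + 2.428860) = 4.0007 km
J: √((-0.0332·111.32)² + (-0.0047·111.32)²) = √(13.659115 + 0.273742) = 3.7327 km
K: √((0.0138·111.32)² + (0.0166·111.32)²) = √(2.359960 + 3.414779) = 2.4031 km
L: √((-0.0234·111.32)² + (0.0180·111.32)²) = √(6.785441 + 4.015054) = 3.2864 km
Minimum: H at 1.9344 km.

H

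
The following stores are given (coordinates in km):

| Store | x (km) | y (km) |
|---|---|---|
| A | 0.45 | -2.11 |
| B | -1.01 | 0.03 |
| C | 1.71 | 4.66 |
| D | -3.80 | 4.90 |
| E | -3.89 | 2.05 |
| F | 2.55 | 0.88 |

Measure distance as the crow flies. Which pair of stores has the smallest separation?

Pairwise distances:
A–B: 2.59 km
A–C: 6.89 km
A–D: 8.20 km
A–E: 6.01 km
A–F: 3.65 km
B–C: 5.37 km
B–D: 5.61 km
B–E: 3.52 km
B–F: 3.66 km
C–D: 5.52 km
C–E: 6.18 km
C–F: 3.87 km
D–E: 2.85 km
D–F: 7.52 km
E–F: 6.55 km
Closest pair: A–B at 2.59 km.

A and B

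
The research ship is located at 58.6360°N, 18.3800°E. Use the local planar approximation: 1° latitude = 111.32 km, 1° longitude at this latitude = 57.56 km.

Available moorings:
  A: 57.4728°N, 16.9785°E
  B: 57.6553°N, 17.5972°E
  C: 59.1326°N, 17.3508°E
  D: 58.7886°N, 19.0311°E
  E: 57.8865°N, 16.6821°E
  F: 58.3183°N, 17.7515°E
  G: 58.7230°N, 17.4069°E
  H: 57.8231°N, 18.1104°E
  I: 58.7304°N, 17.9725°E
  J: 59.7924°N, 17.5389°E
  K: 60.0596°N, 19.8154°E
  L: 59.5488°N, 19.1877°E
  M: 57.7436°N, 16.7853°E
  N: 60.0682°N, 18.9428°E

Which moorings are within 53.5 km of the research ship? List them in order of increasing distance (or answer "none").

Distances from 58.6360°N, 18.3800°E:
A: 152.5605 km
B: 118.1044 km
C: 81.0278 km
D: 41.1476 km
E: 128.5016 km
F: 50.5917 km
G: 56.8428 km
H: 91.8130 km
I: 25.7022 km
J: 137.5333 km
K: 178.7196 km
L: 111.7435 km
M: 135.2568 km
N: 162.6903 km
Threshold 53.5 km: I (25.7022 km), D (41.1476 km), F (50.5917 km) are within range.

I, D, F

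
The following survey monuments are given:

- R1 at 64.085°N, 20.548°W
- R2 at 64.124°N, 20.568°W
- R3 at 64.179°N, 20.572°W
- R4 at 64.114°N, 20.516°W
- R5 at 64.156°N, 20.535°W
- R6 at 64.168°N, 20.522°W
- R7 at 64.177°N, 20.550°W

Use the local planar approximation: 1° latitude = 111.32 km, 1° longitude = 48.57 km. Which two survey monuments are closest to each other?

R3 and R7

Pairwise distances:
R1–R2: 4.449 km
R1–R3: 10.529 km
R1–R4: 3.583 km
R1–R5: 7.929 km
R1–R6: 9.325 km
R1–R7: 10.242 km
R2–R3: 6.126 km
R2–R4: 2.760 km
R2–R5: 3.906 km
R2–R6: 5.384 km
R2–R7: 5.964 km
R3–R4: 7.730 km
R3–R5: 3.128 km
R3–R6: 2.720 km
R3–R7: 1.091 km
R4–R5: 4.766 km
R4–R6: 6.018 km
R4–R7: 7.205 km
R5–R6: 1.478 km
R5–R7: 2.449 km
R6–R7: 1.689 km
Closest pair: R3–R7 at 1.091 km.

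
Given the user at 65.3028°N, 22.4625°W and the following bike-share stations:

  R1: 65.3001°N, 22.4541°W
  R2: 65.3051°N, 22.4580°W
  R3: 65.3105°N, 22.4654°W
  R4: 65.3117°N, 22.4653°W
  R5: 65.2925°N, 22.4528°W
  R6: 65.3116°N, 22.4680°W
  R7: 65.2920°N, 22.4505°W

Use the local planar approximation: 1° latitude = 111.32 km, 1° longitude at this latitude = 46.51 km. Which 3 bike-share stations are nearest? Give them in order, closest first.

R2, R1, R3

Distances from 65.3028°N, 22.4625°W:
R1: √((-0.0027·111.32)² + (0.0084·46.51)²) = √(0.090339 + 0.152634) = 0.4929 km
R2: √((0.0023·111.32)² + (0.0045·46.51)²) = √(0.065554 + 0.043804) = 0.3307 km
R3: √((0.0077·111.32)² + (-0.0029·46.51)²) = √(0.734730 + 0.018192) = 0.8677 km
R4: √((0.0089·111.32)² + (-0.0028·46.51)²) = √(0.981582 + 0.016959) = 0.9993 km
R5: √((-0.0103·111.32)² + (0.0097·46.51)²) = √(1.314682 + 0.203534) = 1.2322 km
R6: √((0.0088·111.32)² + (-0.0055·46.51)²) = √(0.959648 + 0.065436) = 1.0125 km
R7: √((-0.0108·111.32)² + (0.0120·46.51)²) = √(1.445419 + 0.311498) = 1.3255 km
Sorted: R2 (0.3307 km) < R1 (0.4929 km) < R3 (0.8677 km) < R4 (0.9993 km) < R6 (1.0125 km) < …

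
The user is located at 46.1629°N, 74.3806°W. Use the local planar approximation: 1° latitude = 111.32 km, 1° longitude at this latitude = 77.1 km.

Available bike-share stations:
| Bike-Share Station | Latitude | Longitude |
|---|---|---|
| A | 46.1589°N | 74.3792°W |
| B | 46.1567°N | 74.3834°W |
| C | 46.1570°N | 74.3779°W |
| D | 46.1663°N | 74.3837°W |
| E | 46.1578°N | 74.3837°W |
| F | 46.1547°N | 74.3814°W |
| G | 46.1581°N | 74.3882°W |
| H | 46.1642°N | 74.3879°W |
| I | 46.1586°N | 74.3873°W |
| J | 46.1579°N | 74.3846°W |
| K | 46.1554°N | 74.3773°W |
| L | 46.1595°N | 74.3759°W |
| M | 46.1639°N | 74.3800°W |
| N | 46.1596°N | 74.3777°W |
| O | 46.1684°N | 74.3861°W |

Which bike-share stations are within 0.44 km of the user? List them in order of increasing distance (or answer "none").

Distances from 46.1629°N, 74.3806°W:
A: √((-0.0040·111.32)² + (0.0014·77.1)²) = √(0.198274 + 0.011651) = 0.4582 km
B: √((-0.0062·111.32)² + (-0.0028·77.1)²) = √(0.476354 + 0.046604) = 0.7232 km
C: √((-0.0059·111.32)² + (0.0027·77.1)²) = √(0.431370 + 0.043335) = 0.6890 km
D: √((0.0034·111.32)² + (-0.0031·77.1)²) = √(0.143253 + 0.057126) = 0.4476 km
E: √((-0.0051·111.32)² + (-0.0031·77.1)²) = √(0.322320 + 0.057126) = 0.6160 km
F: √((-0.0082·111.32)² + (-0.0008·77.1)²) = √(0.833248 + 0.003804) = 0.9149 km
G: √((-0.0048·111.32)² + (-0.0076·77.1)²) = √(0.285515 + 0.343349) = 0.7930 km
H: √((0.0013·111.32)² + (-0.0073·77.1)²) = √(0.020943 + 0.316778) = 0.5811 km
I: √((-0.0043·111.32)² + (-0.0067·77.1)²) = √(0.229131 + 0.266845) = 0.7043 km
J: √((-0.0050·111.32)² + (-0.0040·77.1)²) = √(0.309804 + 0.095111) = 0.6363 km
K: √((-0.0075·111.32)² + (0.0033·77.1)²) = √(0.697058 + 0.064735) = 0.8728 km
L: √((-0.0034·111.32)² + (0.0047·77.1)²) = √(0.143253 + 0.131312) = 0.5240 km
M: √((0.0010·111.32)² + (0.0006·77.1)²) = √(0.012392 + 0.002140) = 0.1205 km
N: √((-0.0033·111.32)² + (0.0029·77.1)²) = √(0.134950 + 0.049992) = 0.4300 km
O: √((0.0055·111.32)² + (-0.0055·77.1)²) = √(0.374862 + 0.179818) = 0.7448 km
Threshold 0.44 km: M (0.1205 km), N (0.4300 km) are within range.

M, N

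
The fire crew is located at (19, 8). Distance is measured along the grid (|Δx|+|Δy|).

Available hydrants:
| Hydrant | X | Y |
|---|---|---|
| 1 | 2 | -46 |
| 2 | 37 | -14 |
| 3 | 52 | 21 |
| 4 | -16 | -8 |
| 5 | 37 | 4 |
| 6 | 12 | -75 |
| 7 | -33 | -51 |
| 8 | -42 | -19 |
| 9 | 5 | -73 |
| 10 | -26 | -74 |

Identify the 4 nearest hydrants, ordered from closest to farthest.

Distances from (19, 8):
1: 71
2: 40
3: 46
4: 51
5: 22
6: 90
7: 111
8: 88
9: 95
10: 127
Sorted: 5 (22) < 2 (40) < 3 (46) < 4 (51) < 1 (71) < 8 (88) < …

5, 2, 3, 4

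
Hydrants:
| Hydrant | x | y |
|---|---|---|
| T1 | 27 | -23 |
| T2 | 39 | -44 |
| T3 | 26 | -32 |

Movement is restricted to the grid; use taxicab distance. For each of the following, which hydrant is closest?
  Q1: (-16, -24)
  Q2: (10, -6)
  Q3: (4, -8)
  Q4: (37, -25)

Q1→T1; Q2→T1; Q3→T1; Q4→T1

Q1 at (-16, -24):
  T1: |43| + |1| = 43 + 1 = 44
  T2: |55| + |-20| = 55 + 20 = 75
  T3: |42| + |-8| = 42 + 8 = 50
  → nearest: T1 (44)
Q2 at (10, -6):
  T1: |17| + |-17| = 17 + 17 = 34
  T2: |29| + |-38| = 29 + 38 = 67
  T3: |16| + |-26| = 16 + 26 = 42
  → nearest: T1 (34)
Q3 at (4, -8):
  T1: |23| + |-15| = 23 + 15 = 38
  T2: |35| + |-36| = 35 + 36 = 71
  T3: |22| + |-24| = 22 + 24 = 46
  → nearest: T1 (38)
Q4 at (37, -25):
  T1: |-10| + |2| = 10 + 2 = 12
  T2: |2| + |-19| = 2 + 19 = 21
  T3: |-11| + |-7| = 11 + 7 = 18
  → nearest: T1 (12)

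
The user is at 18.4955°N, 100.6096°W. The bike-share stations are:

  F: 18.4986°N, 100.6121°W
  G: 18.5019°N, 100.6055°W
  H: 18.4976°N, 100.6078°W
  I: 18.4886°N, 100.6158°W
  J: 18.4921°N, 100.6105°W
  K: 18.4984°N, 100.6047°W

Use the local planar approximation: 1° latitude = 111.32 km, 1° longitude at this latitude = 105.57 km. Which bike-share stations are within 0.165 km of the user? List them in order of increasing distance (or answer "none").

Distances from 18.4955°N, 100.6096°W:
F: √((0.0031·111.32)² + (-0.0025·105.57)²) = √(0.119088 + 0.069656) = 0.4344 km
G: √((0.0064·111.32)² + (0.0041·105.57)²) = √(0.507582 + 0.187348) = 0.8336 km
H: √((0.0021·111.32)² + (0.0018·105.57)²) = √(0.054649 + 0.036110) = 0.3013 km
I: √((-0.0069·111.32)² + (-0.0062·105.57)²) = √(0.589990 + 0.428415) = 1.0092 km
J: √((-0.0034·111.32)² + (-0.0009·105.57)²) = √(0.143253 + 0.009027) = 0.3902 km
K: √((0.0029·111.32)² + (0.0049·105.57)²) = √(0.104218 + 0.267592) = 0.6098 km
Threshold 0.165 km: none within range.

none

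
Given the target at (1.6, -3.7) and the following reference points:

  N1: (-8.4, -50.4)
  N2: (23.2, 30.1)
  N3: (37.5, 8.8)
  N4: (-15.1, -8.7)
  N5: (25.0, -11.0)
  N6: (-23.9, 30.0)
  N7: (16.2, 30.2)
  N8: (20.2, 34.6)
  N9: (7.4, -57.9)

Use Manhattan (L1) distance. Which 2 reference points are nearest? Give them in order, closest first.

N4, N5

Distances from (1.6, -3.7):
N1: 56.7
N2: 55.4
N3: 48.4
N4: 21.7
N5: 30.7
N6: 59.2
N7: 48.5
N8: 56.9
N9: 60.0
Sorted: N4 (21.7) < N5 (30.7) < N3 (48.4) < N7 (48.5) < …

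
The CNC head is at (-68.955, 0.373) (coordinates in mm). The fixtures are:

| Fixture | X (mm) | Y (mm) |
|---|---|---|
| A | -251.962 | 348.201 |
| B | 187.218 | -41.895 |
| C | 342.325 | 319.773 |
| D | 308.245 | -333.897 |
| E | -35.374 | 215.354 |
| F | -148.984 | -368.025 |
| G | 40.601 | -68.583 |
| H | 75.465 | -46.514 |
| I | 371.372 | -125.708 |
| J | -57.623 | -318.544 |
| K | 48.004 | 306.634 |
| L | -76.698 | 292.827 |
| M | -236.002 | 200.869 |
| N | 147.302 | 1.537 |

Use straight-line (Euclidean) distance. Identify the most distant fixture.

C

Distances from (-68.955, 0.373):
A: √((-183.007)² + (347.828)²) = √(33491.56205 + 120984.31758) = 393.034 mm
B: √((256.173)² + (-42.268)²) = √(65624.60593 + 1786.58382) = 259.637 mm
C: √((411.280)² + (319.400)²) = √(169151.23840 + 102016.36000) = 520.738 mm
D: √((377.200)² + (-334.270)²) = √(142279.84000 + 111736.43290) = 504.000 mm
E: √((33.581)² + (214.981)²) = √(1127.68356 + 46216.83036) = 217.588 mm
F: √((-80.029)² + (-368.398)²) = √(6404.64084 + 135717.08640) = 376.990 mm
G: √((109.556)² + (-68.956)²) = √(12002.51714 + 4754.92994) = 129.451 mm
H: √((144.420)² + (-46.887)²) = √(20857.13640 + 2198.39077) = 151.840 mm
I: √((440.327)² + (-126.081)²) = √(193887.86693 + 15896.41856) = 458.022 mm
J: √((11.332)² + (-318.917)²) = √(128.41422 + 101708.05289) = 319.118 mm
K: √((116.959)² + (306.261)²) = √(13679.40768 + 93795.80012) = 327.834 mm
L: √((-7.743)² + (292.454)²) = √(59.95405 + 85529.34212) = 292.556 mm
M: √((-167.047)² + (200.496)²) = √(27904.70021 + 40198.64602) = 260.966 mm
N: √((216.257)² + (1.164)²) = √(46767.09005 + 1.35490) = 216.260 mm
Maximum: C at 520.738 mm.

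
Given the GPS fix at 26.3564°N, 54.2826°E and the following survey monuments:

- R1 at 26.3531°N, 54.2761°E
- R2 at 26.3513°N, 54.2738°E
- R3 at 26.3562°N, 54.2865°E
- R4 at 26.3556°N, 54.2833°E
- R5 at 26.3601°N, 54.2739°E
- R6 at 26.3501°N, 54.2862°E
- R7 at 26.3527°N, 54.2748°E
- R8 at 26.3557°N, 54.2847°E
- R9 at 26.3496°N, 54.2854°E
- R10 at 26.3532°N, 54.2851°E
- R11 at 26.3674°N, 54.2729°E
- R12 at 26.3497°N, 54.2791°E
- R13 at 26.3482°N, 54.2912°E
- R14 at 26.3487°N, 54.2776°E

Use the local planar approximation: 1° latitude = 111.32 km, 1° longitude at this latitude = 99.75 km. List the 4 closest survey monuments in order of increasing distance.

Distances from 26.3564°N, 54.2826°E:
R1: √((-0.0033·111.32)² + (-0.0065·99.75)²) = √(0.134950 + 0.420390) = 0.7452 km
R2: √((-0.0051·111.32)² + (-0.0088·99.75)²) = √(0.322320 + 0.770533) = 1.0454 km
R3: √((-0.0002·111.32)² + (0.0039·99.75)²) = √(0.000496 + 0.151340) = 0.3897 km
R4: √((-0.0008·111.32)² + (0.0007·99.75)²) = √(0.007931 + 0.004876) = 0.1132 km
R5: √((0.0037·111.32)² + (-0.0087·99.75)²) = √(0.169648 + 0.753120) = 0.9606 km
R6: √((-0.0063·111.32)² + (0.0036·99.75)²) = √(0.491844 + 0.128953) = 0.7879 km
R7: √((-0.0037·111.32)² + (-0.0078·99.75)²) = √(0.169648 + 0.605362) = 0.8803 km
R8: √((-0.0007·111.32)² + (0.0021·99.75)²) = √(0.006072 + 0.043880) = 0.2235 km
R9: √((-0.0068·111.32)² + (0.0028·99.75)²) = √(0.573013 + 0.078008) = 0.8069 km
R10: √((-0.0032·111.32)² + (0.0025·99.75)²) = √(0.126896 + 0.062188) = 0.4348 km
R11: √((0.0110·111.32)² + (-0.0097·99.75)²) = √(1.499449 + 0.936201) = 1.5607 km
R12: √((-0.0067·111.32)² + (-0.0035·99.75)²) = √(0.556283 + 0.121888) = 0.8235 km
R13: √((-0.0082·111.32)² + (0.0086·99.75)²) = √(0.833248 + 0.735907) = 1.2527 km
R14: √((-0.0077·111.32)² + (-0.0050·99.75)²) = √(0.734730 + 0.248752) = 0.9917 km
Sorted: R4 (0.1132 km) < R8 (0.2235 km) < R3 (0.3897 km) < R10 (0.4348 km) < R1 (0.7452 km) < R6 (0.7879 km) < …

R4, R8, R3, R10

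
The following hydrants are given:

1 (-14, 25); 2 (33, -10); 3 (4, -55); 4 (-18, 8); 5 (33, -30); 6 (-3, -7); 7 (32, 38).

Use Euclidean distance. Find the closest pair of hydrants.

Pairwise distances:
1–4: √((-4)² + (-17)²) = √(16.000 + 289.000) = 17.5
2–5: √((0)² + (-20)²) = √(0.000 + 400.000) = 20.0
4–6: √((15)² + (-15)²) = √(225.000 + 225.000) = 21.2
1–6: √((11)² + (-32)²) = √(121.000 + 1024.000) = 33.8
2–6: √((-36)² + (3)²) = √(1296.000 + 9.000) = 36.1
3–5: √((29)² + (25)²) = √(841.000 + 625.000) = 38.3
5–6: √((-36)² + (23)²) = √(1296.000 + 529.000) = 42.7
1–7: √((46)² + (13)²) = √(2116.000 + 169.000) = 47.8
2–7: √((-1)² + (48)²) = √(1.000 + 2304.000) = 48.0
3–6: √((-7)² + (48)²) = √(49.000 + 2304.000) = 48.5
2–3: √((-29)² + (-45)²) = √(841.000 + 2025.000) = 53.5
2–4: √((-51)² + (18)²) = √(2601.000 + 324.000) = 54.1
6–7: √((35)² + (45)²) = √(1225.000 + 2025.000) = 57.0
4–7: √((50)² + (30)²) = √(2500.000 + 900.000) = 58.3
1–2: √((47)² + (-35)²) = √(2209.000 + 1225.000) = 58.6
4–5: √((51)² + (-38)²) = √(2601.000 + 1444.000) = 63.6
3–4: √((-22)² + (63)²) = √(484.000 + 3969.000) = 66.7
5–7: √((-1)² + (68)²) = √(1.000 + 4624.000) = 68.0
1–5: √((47)² + (-55)²) = √(2209.000 + 3025.000) = 72.3
1–3: √((18)² + (-80)²) = √(324.000 + 6400.000) = 82.0
3–7: √((28)² + (93)²) = √(784.000 + 8649.000) = 97.1
Closest pair: 1–4 at 17.5.

1 and 4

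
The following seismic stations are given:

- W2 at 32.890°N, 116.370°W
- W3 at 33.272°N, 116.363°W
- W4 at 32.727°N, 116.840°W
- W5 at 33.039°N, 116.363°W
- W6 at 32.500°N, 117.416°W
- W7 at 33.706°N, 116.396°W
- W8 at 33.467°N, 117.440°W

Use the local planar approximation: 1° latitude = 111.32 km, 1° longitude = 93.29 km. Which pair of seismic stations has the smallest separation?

Pairwise distances:
W2–W5: 16.600 km
W3–W5: 25.938 km
W2–W3: 42.529 km
W2–W4: 47.453 km
W3–W7: 48.411 km
W4–W5: 56.449 km
W4–W6: 59.380 km
W5–W7: 74.314 km
W3–W4: 75.239 km
W2–W7: 90.869 km
W4–W8: 99.594 km
W7–W8: 100.963 km
W3–W8: 102.792 km
W2–W6: 106.803 km
W6–W8: 107.670 km
W5–W8: 111.198 km
W5–W6: 115.109 km
W4–W7: 116.588 km
W2–W8: 118.700 km
W3–W6: 130.520 km
W6–W7: 164.555 km
Closest pair: W2–W5 at 16.600 km.

W2 and W5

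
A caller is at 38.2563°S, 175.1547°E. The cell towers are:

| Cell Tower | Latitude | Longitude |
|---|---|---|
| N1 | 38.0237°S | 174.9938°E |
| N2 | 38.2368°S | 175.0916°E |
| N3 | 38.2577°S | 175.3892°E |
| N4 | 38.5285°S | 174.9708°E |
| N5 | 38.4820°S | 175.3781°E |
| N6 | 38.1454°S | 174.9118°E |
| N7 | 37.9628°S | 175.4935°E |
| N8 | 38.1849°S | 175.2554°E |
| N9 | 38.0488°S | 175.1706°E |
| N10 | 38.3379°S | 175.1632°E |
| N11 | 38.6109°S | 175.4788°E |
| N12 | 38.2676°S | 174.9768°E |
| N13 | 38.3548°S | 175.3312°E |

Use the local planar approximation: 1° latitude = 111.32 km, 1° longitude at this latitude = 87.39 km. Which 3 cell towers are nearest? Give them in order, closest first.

N2, N10, N8

Distances from 38.2563°S, 175.1547°E:
N1: √((0.2326·111.32)² + (-0.1609·87.39)²) = √(670.449106 + 197.713155) = 29.4646 km
N2: √((0.0195·111.32)² + (-0.0631·87.39)²) = √(4.712112 + 30.407604) = 5.9262 km
N3: √((-0.0014·111.32)² + (0.2345·87.39)²) = √(0.024289 + 419.961205) = 20.4935 km
N4: √((-0.2722·111.32)² + (-0.1839·87.39)²) = √(918.169024 + 258.277716) = 34.2994 km
N5: √((-0.2257·111.32)² + (0.2234·87.39)²) = √(631.261806 + 381.144640) = 31.8183 km
N6: √((0.1109·111.32)² + (-0.2429·87.39)²) = √(152.408605 + 450.586845) = 24.5560 km
N7: √((0.2935·111.32)² + (0.3388·87.39)²) = √(1067.487029 + 876.617794) = 44.0920 km
N8: √((0.0714·111.32)² + (0.1007·87.39)²) = √(63.174646 + 77.443045) = 11.8582 km
N9: √((0.2075·111.32)² + (0.0159·87.39)²) = √(533.559181 + 1.930713) = 23.1407 km
N10: √((-0.0816·111.32)² + (0.0085·87.39)²) = √(82.513824 + 0.551774) = 9.1140 km
N11: √((-0.3546·111.32)² + (0.3241·87.39)²) = √(1558.202360 + 802.197937) = 48.5840 km
N12: √((-0.0113·111.32)² + (-0.1779·87.39)²) = √(1.582353 + 241.699290) = 15.5975 km
N13: √((-0.0985·111.32)² + (0.1765·87.39)²) = √(120.231664 + 237.910110) = 18.9246 km
Sorted: N2 (5.9262 km) < N10 (9.1140 km) < N8 (11.8582 km) < N12 (15.5975 km) < N13 (18.9246 km) < …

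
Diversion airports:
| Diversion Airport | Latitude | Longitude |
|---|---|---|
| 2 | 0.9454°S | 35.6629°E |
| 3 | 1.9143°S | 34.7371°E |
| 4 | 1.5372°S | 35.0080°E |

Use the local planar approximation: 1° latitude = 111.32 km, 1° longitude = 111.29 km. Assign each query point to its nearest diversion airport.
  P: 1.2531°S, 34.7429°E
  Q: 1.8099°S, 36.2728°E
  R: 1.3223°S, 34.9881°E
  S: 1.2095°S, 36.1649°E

P→4; Q→2; R→4; S→2

P at 1.2531°S, 34.7429°E:
  2: 107.9645 km
  3: 73.6076 km
  4: 43.2508 km
  → nearest: 4 (43.2508 km)
Q at 1.8099°S, 36.2728°E:
  2: 117.7647 km
  3: 171.3027 km
  4: 143.9959 km
  → nearest: 2 (117.7647 km)
R at 1.3223°S, 34.9881°E:
  2: 86.0240 km
  3: 71.5772 km
  4: 24.0250 km
  → nearest: 4 (24.0250 km)
S at 1.2095°S, 36.1649°E:
  2: 63.1310 km
  3: 177.2142 km
  4: 133.8196 km
  → nearest: 2 (63.1310 km)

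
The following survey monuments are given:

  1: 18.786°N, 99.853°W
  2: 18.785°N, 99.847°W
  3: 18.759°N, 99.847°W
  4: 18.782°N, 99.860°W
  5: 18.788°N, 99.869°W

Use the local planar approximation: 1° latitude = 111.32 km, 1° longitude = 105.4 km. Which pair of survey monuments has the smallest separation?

Pairwise distances:
1–2: √((-0.001·111.32)² + (0.006·105.4)²) = √(0.01239 + 0.39993) = 0.642 km
1–3: √((-0.027·111.32)² + (0.006·105.4)²) = √(9.03387 + 0.39993) = 3.071 km
1–4: √((-0.004·111.32)² + (-0.007·105.4)²) = √(0.19827 + 0.54435) = 0.862 km
1–5: √((0.002·111.32)² + (-0.016·105.4)²) = √(0.04957 + 2.84394) = 1.701 km
2–3: √((-0.026·111.32)² + (0.000·105.4)²) = √(8.37709 + 0.00000) = 2.894 km
2–4: √((-0.003·111.32)² + (-0.013·105.4)²) = √(0.11153 + 1.87745) = 1.410 km
2–5: √((0.003·111.32)² + (-0.022·105.4)²) = √(0.11153 + 5.37683) = 2.343 km
3–4: √((0.023·111.32)² + (-0.013·105.4)²) = √(6.55544 + 1.87745) = 2.904 km
3–5: √((0.029·111.32)² + (-0.022·105.4)²) = √(10.42179 + 5.37683) = 3.975 km
4–5: √((0.006·111.32)² + (-0.009·105.4)²) = √(0.44612 + 0.89984) = 1.160 km
Closest pair: 1–2 at 0.642 km.

1 and 2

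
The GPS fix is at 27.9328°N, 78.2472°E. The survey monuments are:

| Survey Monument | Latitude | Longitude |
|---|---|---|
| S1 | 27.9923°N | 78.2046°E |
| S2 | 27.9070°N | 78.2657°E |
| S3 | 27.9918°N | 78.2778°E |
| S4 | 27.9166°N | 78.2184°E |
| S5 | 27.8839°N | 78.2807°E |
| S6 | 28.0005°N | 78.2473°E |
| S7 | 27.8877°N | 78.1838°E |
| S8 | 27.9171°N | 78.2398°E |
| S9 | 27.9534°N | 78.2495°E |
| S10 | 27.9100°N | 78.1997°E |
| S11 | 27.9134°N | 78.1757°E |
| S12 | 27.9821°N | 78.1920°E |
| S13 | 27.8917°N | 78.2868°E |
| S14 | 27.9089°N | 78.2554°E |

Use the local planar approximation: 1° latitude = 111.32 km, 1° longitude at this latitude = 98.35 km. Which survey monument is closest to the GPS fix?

S8

Distances from 27.9328°N, 78.2472°E:
S1: 7.8374 km
S2: 3.3999 km
S3: 7.2246 km
S4: 3.3578 km
S5: 6.3630 km
S6: 7.5364 km
S7: 8.0054 km
S8: 1.8932 km
S9: 2.3043 km
S10: 5.3166 km
S11: 7.3562 km
S12: 7.7196 km
S13: 6.0084 km
S14: 2.7801 km
Minimum: S8 at 1.8932 km.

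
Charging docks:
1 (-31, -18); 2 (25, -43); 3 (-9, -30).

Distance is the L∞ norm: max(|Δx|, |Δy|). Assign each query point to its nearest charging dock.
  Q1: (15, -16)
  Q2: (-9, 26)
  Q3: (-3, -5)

Q1→3; Q2→1; Q3→3

Q1 at (15, -16):
  1: max(|-46|, |-2|) = 46
  2: max(|10|, |-27|) = 27
  3: max(|-24|, |-14|) = 24
  → nearest: 3 (24)
Q2 at (-9, 26):
  1: max(|-22|, |-44|) = 44
  2: max(|34|, |-69|) = 69
  3: max(|0|, |-56|) = 56
  → nearest: 1 (44)
Q3 at (-3, -5):
  1: max(|-28|, |-13|) = 28
  2: max(|28|, |-38|) = 38
  3: max(|-6|, |-25|) = 25
  → nearest: 3 (25)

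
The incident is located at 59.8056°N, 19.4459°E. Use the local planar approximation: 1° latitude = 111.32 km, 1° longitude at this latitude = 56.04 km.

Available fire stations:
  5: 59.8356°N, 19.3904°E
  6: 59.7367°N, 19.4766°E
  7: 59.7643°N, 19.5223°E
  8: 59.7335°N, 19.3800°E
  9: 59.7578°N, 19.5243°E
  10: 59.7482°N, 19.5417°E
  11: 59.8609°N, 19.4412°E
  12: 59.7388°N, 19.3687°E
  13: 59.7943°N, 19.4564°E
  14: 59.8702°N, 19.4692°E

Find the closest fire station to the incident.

13

Distances from 59.8056°N, 19.4459°E:
5: √((0.0300·111.32)² + (-0.0555·56.04)²) = √(11.152928 + 9.673468) = 4.5636 km
6: √((-0.0689·111.32)² + (0.0307·56.04)²) = √(58.828102 + 2.959873) = 7.8605 km
7: √((-0.0413·111.32)² + (0.0764·56.04)²) = √(21.137153 + 18.330865) = 6.2824 km
8: √((-0.0721·111.32)² + (-0.0659·56.04)²) = √(64.419437 + 13.638515) = 8.8350 km
9: √((-0.0478·111.32)² + (0.0784·56.04)²) = √(28.314063 + 19.303159) = 6.9005 km
10: √((-0.0574·111.32)² + (0.0958·56.04)²) = √(40.829135 + 28.822210) = 8.3457 km
11: √((0.0553·111.32)² + (-0.0047·56.04)²) = √(37.896287 + 0.069373) = 6.1616 km
12: √((-0.0668·111.32)² + (-0.0772·56.04)²) = √(55.296714 + 18.716768) = 8.6031 km
13: √((-0.0113·111.32)² + (0.0105·56.04)²) = √(1.582353 + 0.346238) = 1.3887 km
14: √((0.0646·111.32)² + (0.0233·56.04)²) = √(51.714393 + 1.704936) = 7.3089 km
Minimum: 13 at 1.3887 km.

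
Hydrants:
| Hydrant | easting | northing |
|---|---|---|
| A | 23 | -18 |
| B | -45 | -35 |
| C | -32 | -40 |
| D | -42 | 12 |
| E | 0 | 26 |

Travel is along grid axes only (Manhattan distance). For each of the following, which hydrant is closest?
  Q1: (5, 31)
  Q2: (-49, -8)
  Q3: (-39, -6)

Q1 at (5, 31):
  A: |18| + |-49| = 18 + 49 = 67
  B: |-50| + |-66| = 50 + 66 = 116
  C: |-37| + |-71| = 37 + 71 = 108
  D: |-47| + |-19| = 47 + 19 = 66
  E: |-5| + |-5| = 5 + 5 = 10
  → nearest: E (10)
Q2 at (-49, -8):
  A: |72| + |-10| = 72 + 10 = 82
  B: |4| + |-27| = 4 + 27 = 31
  C: |17| + |-32| = 17 + 32 = 49
  D: |7| + |20| = 7 + 20 = 27
  E: |49| + |34| = 49 + 34 = 83
  → nearest: D (27)
Q3 at (-39, -6):
  A: |62| + |-12| = 62 + 12 = 74
  B: |-6| + |-29| = 6 + 29 = 35
  C: |7| + |-34| = 7 + 34 = 41
  D: |-3| + |18| = 3 + 18 = 21
  E: |39| + |32| = 39 + 32 = 71
  → nearest: D (21)

Q1→E; Q2→D; Q3→D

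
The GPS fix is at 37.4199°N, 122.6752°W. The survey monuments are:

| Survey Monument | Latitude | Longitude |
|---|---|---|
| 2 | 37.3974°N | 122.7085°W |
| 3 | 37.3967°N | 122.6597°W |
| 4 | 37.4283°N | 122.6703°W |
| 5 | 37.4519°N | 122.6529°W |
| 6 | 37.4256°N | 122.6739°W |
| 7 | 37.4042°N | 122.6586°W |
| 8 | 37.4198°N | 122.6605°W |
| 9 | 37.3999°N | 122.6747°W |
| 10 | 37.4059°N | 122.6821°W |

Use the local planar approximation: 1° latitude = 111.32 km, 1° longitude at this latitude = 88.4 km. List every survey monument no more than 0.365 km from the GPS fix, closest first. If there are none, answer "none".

Distances from 37.4199°N, 122.6752°W:
2: √((-0.0225·111.32)² + (-0.0333·88.4)²) = √(6.273522 + 8.665487) = 3.8651 km
3: √((-0.0232·111.32)² + (0.0155·88.4)²) = √(6.669947 + 1.877448) = 2.9236 km
4: √((0.0084·111.32)² + (0.0049·88.4)²) = √(0.874390 + 0.187628) = 1.0305 km
5: √((0.0320·111.32)² + (0.0223·88.4)²) = √(12.689554 + 3.886103) = 4.0713 km
6: √((0.0057·111.32)² + (0.0013·88.4)²) = √(0.402621 + 0.013207) = 0.6448 km
7: √((-0.0157·111.32)² + (0.0166·88.4)²) = √(3.054539 + 2.153380) = 2.2821 km
8: √((-0.0001·111.32)² + (0.0147·88.4)²) = √(0.000124 + 1.688648) = 1.2995 km
9: √((-0.0200·111.32)² + (0.0005·88.4)²) = √(4.956857 + 0.001954) = 2.2268 km
10: √((-0.0140·111.32)² + (-0.0069·88.4)²) = √(2.428860 + 0.372051) = 1.6736 km
Threshold 0.365 km: none within range.

none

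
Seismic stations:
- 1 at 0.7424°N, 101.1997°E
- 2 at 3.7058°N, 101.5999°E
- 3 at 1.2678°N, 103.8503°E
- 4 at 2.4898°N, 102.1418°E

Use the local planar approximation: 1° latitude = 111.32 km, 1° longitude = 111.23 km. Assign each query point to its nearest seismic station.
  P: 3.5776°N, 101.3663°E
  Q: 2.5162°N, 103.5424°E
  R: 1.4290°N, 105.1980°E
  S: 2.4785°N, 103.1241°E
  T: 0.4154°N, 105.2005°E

P at 3.5776°N, 101.3663°E:
  1: 316.1580 km
  2: 29.6446 km
  3: 377.4299 km
  4: 148.6752 km
  → nearest: 2 (29.6446 km)
Q at 2.5162°N, 103.5424°E:
  1: 326.9425 km
  2: 253.4176 km
  3: 143.1296 km
  4: 155.8165 km
  → nearest: 3 (143.1296 km)
R at 1.4290°N, 105.1980°E:
  1: 451.2510 km
  2: 473.7214 km
  3: 150.9749 km
  4: 359.8678 km
  → nearest: 3 (150.9749 km)
S at 2.4785°N, 103.1241°E:
  1: 288.3891 km
  2: 217.7351 km
  3: 157.1272 km
  4: 109.2685 km
  → nearest: 4 (109.2685 km)
T at 0.4154°N, 105.2005°E:
  1: 446.4953 km
  2: 542.7361 km
  3: 177.6480 km
  4: 411.1863 km
  → nearest: 3 (177.6480 km)

P→2; Q→3; R→3; S→4; T→3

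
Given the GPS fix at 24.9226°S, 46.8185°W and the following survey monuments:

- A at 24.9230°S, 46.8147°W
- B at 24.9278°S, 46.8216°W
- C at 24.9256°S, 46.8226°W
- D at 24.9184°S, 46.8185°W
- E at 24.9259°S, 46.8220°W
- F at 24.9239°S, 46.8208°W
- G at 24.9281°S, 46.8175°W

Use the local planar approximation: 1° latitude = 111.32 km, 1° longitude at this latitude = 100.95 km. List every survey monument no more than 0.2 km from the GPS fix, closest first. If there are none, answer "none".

none

Distances from 24.9226°S, 46.8185°W:
A: √((-0.0004·111.32)² + (0.0038·100.95)²) = √(0.001983 + 0.147157) = 0.3862 km
B: √((-0.0052·111.32)² + (-0.0031·100.95)²) = √(0.335084 + 0.097935) = 0.6580 km
C: √((-0.0030·111.32)² + (-0.0041·100.95)²) = √(0.111529 + 0.171309) = 0.5318 km
D: √((0.0042·111.32)² + (0.0000·100.95)²) = √(0.218597 + 0.000000) = 0.4675 km
E: √((-0.0033·111.32)² + (-0.0035·100.95)²) = √(0.134950 + 0.124839) = 0.5097 km
F: √((-0.0013·111.32)² + (-0.0023·100.95)²) = √(0.020943 + 0.053910) = 0.2736 km
G: √((-0.0055·111.32)² + (0.0010·100.95)²) = √(0.374862 + 0.010191) = 0.6205 km
Threshold 0.2 km: none within range.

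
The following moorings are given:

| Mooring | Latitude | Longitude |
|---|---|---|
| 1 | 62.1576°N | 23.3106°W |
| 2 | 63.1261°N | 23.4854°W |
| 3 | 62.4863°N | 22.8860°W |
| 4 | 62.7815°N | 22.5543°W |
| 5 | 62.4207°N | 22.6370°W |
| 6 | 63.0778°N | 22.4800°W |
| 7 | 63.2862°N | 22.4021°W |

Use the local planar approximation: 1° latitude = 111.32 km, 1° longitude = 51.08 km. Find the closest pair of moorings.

Pairwise distances:
1–2: 108.1825 km
1–3: 42.5357 km
1–4: 79.4737 km
1–5: 45.1849 km
1–6: 110.8753 km
1–7: 133.9324 km
2–3: 77.5247 km
2–4: 61.1029 km
2–5: 89.6896 km
2–6: 51.6365 km
2–7: 58.1343 km
3–4: 36.9725 km
3–5: 14.6662 km
3–6: 69.0344 km
3–7: 92.4118 km
4–5: 40.3858 km
4–6: 33.2017 km
4–7: 56.7185 km
5–6: 73.5867 km
5–7: 97.0917 km
6–7: 23.5379 km
Closest pair: 3–5 at 14.6662 km.

3 and 5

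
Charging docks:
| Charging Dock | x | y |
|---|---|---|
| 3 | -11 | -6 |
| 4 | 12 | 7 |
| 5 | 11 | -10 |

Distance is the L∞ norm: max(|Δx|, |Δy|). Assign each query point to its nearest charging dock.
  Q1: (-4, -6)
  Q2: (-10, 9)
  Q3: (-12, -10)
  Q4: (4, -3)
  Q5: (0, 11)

Q1→3; Q2→3; Q3→3; Q4→5; Q5→4

Q1 at (-4, -6):
  3: 7
  4: 16
  5: 15
  → nearest: 3 (7)
Q2 at (-10, 9):
  3: 15
  4: 22
  5: 21
  → nearest: 3 (15)
Q3 at (-12, -10):
  3: 4
  4: 24
  5: 23
  → nearest: 3 (4)
Q4 at (4, -3):
  3: 15
  4: 10
  5: 7
  → nearest: 5 (7)
Q5 at (0, 11):
  3: 17
  4: 12
  5: 21
  → nearest: 4 (12)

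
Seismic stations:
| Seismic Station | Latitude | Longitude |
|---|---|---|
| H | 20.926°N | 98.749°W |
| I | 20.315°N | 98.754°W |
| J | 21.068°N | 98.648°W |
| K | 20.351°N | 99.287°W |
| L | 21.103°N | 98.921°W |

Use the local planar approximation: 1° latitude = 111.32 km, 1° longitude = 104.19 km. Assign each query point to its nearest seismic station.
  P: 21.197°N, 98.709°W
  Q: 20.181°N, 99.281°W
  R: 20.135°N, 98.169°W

P→J; Q→K; R→I

P at 21.197°N, 98.709°W:
  H: √((-0.271·111.32)² + (-0.040·104.19)²) = √(910.09133 + 17.36889) = 30.454 km
  I: √((-0.882·111.32)² + (-0.045·104.19)²) = √(9640.14498 + 21.98250) = 98.296 km
  J: √((-0.129·111.32)² + (0.061·104.19)²) = √(206.21764 + 40.39352) = 15.704 km
  K: √((-0.846·111.32)² + (-0.578·104.19)²) = √(8869.25459 + 3626.66760) = 111.785 km
  L: √((-0.094·111.32)² + (-0.212·104.19)²) = √(109.49697 + 487.89211) = 24.442 km
  → nearest: J (15.704 km)
Q at 20.181°N, 99.281°W:
  H: √((0.745·111.32)² + (0.532·104.19)²) = √(6877.94884 + 3072.38291) = 99.751 km
  I: √((0.134·111.32)² + (0.527·104.19)²) = √(222.51331 + 3014.90274) = 56.898 km
  J: √((0.887·111.32)² + (0.633·104.19)²) = √(9749.75348 + 4349.70192) = 118.741 km
  K: √((0.170·111.32)² + (-0.006·104.19)²) = √(358.13292 + 0.39080) = 18.935 km
  L: √((0.922·111.32)² + (0.360·104.19)²) = √(10534.36198 + 1406.88007) = 109.276 km
  → nearest: K (18.935 km)
R at 20.135°N, 98.169°W:
  H: √((0.791·111.32)² + (-0.580·104.19)²) = √(7753.52805 + 3651.80907) = 106.796 km
  I: √((0.180·111.32)² + (-0.585·104.19)²) = √(401.50541 + 3715.04269) = 64.160 km
  J: √((0.933·111.32)² + (-0.479·104.19)²) = √(10787.22365 + 2490.70965) = 115.230 km
  K: √((0.216·111.32)² + (-1.118·104.19)²) = √(578.16780 + 13568.62010) = 118.940 km
  L: √((0.968·111.32)² + (-0.752·104.19)²) = √(11611.73484 + 6138.86040) = 133.231 km
  → nearest: I (64.160 km)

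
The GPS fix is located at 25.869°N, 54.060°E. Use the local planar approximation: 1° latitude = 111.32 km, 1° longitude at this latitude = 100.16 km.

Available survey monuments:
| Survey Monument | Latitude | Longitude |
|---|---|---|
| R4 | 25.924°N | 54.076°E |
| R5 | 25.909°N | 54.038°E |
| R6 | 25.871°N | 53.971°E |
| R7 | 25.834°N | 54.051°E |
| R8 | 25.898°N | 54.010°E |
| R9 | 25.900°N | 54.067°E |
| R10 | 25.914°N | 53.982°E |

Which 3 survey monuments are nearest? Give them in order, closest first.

Distances from 25.869°N, 54.060°E:
R4: √((0.055·111.32)² + (0.016·100.16)²) = √(37.48623 + 2.56820) = 6.329 km
R5: √((0.040·111.32)² + (-0.022·100.16)²) = √(19.82743 + 4.85550) = 4.968 km
R6: √((0.002·111.32)² + (-0.089·100.16)²) = √(0.04957 + 79.46367) = 8.917 km
R7: √((-0.035·111.32)² + (-0.009·100.16)²) = √(15.18037 + 0.81259) = 3.999 km
R8: √((0.029·111.32)² + (-0.050·100.16)²) = √(10.42179 + 25.08006) = 5.958 km
R9: √((0.031·111.32)² + (0.007·100.16)²) = √(11.90885 + 0.49157) = 3.521 km
R10: √((0.045·111.32)² + (-0.078·100.16)²) = √(25.09409 + 61.03484) = 9.281 km
Sorted: R9 (3.521 km) < R7 (3.999 km) < R5 (4.968 km) < R8 (5.958 km) < R4 (6.329 km) < …

R9, R7, R5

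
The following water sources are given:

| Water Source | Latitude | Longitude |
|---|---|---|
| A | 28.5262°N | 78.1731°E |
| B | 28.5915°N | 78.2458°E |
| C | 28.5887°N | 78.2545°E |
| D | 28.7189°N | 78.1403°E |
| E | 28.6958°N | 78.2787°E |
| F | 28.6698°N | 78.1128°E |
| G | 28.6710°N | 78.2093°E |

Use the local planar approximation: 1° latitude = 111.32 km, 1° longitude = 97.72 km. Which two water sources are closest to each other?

B and C

Pairwise distances:
A–B: 10.1642 km
A–C: 10.5678 km
A–D: 21.6895 km
A–E: 21.5160 km
A–F: 17.0370 km
A–G: 16.5027 km
B–C: 0.9055 km
B–D: 17.5334 km
B–E: 12.0476 km
B–F: 15.6490 km
B–G: 9.5417 km
C–D: 18.2923 km
C–E: 12.1546 km
C–F: 16.5301 km
C–G: 10.1708 km
D–E: 13.7667 km
D–F: 6.0907 km
D–G: 8.5963 km
E–F: 16.4681 km
E–G: 7.3222 km
F–G: 9.4309 km
Closest pair: B–C at 0.9055 km.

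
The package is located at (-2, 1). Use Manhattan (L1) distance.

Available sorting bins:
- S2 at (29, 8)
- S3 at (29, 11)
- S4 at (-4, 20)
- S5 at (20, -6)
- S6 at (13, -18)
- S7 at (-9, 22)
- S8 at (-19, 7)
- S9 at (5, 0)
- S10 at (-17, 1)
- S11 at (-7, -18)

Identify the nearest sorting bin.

Distances from (-2, 1):
S2: |31| + |7| = 31 + 7 = 38
S3: |31| + |10| = 31 + 10 = 41
S4: |-2| + |19| = 2 + 19 = 21
S5: |22| + |-7| = 22 + 7 = 29
S6: |15| + |-19| = 15 + 19 = 34
S7: |-7| + |21| = 7 + 21 = 28
S8: |-17| + |6| = 17 + 6 = 23
S9: |7| + |-1| = 7 + 1 = 8
S10: |-15| + |0| = 15 + 0 = 15
S11: |-5| + |-19| = 5 + 19 = 24
Minimum: S9 at 8.

S9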